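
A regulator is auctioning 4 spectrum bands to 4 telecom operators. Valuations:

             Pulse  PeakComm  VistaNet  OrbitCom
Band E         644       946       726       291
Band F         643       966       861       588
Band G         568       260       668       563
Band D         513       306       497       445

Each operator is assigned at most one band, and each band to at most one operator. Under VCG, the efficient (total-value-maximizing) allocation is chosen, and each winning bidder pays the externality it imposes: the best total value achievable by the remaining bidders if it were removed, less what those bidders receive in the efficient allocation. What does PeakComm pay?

PeakComm pays $131M.

Efficient allocation: Pulse→Band D ($513M), PeakComm→Band E ($946M), VistaNet→Band F ($861M), OrbitCom→Band G ($563M); total welfare W = $2883M.
PeakComm receives Band E at value $946M, so the others get W − 946 = $1937M.
Without PeakComm: best allocation of the remaining 3 bidders over all 4 bands is Pulse→Band E ($644M), VistaNet→Band F ($861M), OrbitCom→Band G ($563M), total $2068M.
VCG payment = (others' best without PeakComm) − (others' welfare with PeakComm) = 2068 − 1937 = $131M.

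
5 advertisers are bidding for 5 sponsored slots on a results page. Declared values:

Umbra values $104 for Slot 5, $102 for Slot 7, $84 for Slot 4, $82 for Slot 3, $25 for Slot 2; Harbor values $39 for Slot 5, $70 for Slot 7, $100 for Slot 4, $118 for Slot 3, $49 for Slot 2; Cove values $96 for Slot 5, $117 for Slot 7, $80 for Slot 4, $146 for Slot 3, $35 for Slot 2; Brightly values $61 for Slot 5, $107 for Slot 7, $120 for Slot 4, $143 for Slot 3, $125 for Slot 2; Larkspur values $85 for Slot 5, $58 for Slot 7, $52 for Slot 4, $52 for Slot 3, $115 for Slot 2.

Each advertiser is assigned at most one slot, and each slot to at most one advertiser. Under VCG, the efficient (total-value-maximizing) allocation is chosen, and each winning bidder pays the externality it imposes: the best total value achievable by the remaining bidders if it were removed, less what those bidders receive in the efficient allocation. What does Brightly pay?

Efficient allocation: Umbra→Slot 5 ($104), Harbor→Slot 4 ($100), Cove→Slot 7 ($117), Brightly→Slot 3 ($143), Larkspur→Slot 2 ($115); total welfare W = $579.
Brightly receives Slot 3 at value $143, so the others get W − 143 = $436.
Without Brightly: best allocation of the remaining 4 bidders over all 5 slots is Umbra→Slot 5 ($104), Harbor→Slot 4 ($100), Cove→Slot 3 ($146), Larkspur→Slot 2 ($115), total $465.
VCG payment = (others' best without Brightly) − (others' welfare with Brightly) = 465 − 436 = $29.

Brightly pays $29.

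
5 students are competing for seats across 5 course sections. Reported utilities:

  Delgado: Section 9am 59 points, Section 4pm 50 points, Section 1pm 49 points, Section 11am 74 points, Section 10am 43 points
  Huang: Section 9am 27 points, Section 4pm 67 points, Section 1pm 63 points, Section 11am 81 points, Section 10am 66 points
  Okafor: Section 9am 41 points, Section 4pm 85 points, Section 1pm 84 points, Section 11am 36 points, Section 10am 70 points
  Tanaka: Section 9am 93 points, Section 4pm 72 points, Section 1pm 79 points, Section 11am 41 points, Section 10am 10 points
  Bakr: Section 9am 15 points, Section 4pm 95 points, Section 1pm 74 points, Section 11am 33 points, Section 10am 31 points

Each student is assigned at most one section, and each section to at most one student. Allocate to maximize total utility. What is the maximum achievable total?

Optimal: Delgado→Section 11am (74 points), Huang→Section 10am (66 points), Okafor→Section 1pm (84 points), Tanaka→Section 9am (93 points), Bakr→Section 4pm (95 points) — total 74+66+84+93+95 = 412 points.
Max-entry greedy (repeatedly take the single best remaining cell) gives 396 points, worse by 16.
Swapping Huang↔Tanaka (Huang→Section 9am 27 points, Tanaka→Section 10am 10 points) loses 122.

Max total: 412 points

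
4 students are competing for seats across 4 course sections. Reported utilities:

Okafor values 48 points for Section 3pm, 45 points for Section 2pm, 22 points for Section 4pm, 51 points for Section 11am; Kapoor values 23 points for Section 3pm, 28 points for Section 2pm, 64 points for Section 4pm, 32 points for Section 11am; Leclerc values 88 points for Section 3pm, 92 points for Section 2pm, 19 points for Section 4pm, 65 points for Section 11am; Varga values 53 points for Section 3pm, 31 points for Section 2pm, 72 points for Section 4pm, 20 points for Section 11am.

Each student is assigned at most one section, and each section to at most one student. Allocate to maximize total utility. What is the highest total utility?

This is a one-to-one assignment (maximum-weight bipartite matching).
Optimal: Okafor→Section 11am (51 points), Kapoor→Section 4pm (64 points), Leclerc→Section 2pm (92 points), Varga→Section 3pm (53 points) — total 51+64+92+53 = 260 points.
Column-greedy (each section in turn goes to its best remaining student) gives 237 points, worse by 23.
No other one-to-one assignment exceeds 260 points.

Max total: 260 points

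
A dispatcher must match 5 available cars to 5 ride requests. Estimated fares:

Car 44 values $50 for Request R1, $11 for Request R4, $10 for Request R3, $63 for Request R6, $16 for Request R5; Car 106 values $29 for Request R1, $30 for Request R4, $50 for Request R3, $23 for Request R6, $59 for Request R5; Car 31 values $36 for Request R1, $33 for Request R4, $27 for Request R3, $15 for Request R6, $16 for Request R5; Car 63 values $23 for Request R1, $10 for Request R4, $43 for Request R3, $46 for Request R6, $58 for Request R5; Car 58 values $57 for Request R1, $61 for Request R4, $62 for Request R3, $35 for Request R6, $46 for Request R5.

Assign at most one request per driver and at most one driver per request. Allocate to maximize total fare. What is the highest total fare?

Max total: $268

Optimal: Car 44→Request R6 ($63), Car 106→Request R3 ($50), Car 31→Request R1 ($36), Car 63→Request R5 ($58), Car 58→Request R4 ($61) — total 63+50+36+58+61 = $268.
Column-greedy (each request in turn goes to its best remaining driver) gives $261, worse by 7.
Next-best assignment: Car 44→Request R6, Car 106→Request R5, Car 31→Request R1, Car 63→Request R3, Car 58→Request R4 = $262.
Swapping Car 58↔Car 106 (Car 58→Request R3 $62, Car 106→Request R4 $30) loses 19.
Checked against all permutations: $268 is optimal.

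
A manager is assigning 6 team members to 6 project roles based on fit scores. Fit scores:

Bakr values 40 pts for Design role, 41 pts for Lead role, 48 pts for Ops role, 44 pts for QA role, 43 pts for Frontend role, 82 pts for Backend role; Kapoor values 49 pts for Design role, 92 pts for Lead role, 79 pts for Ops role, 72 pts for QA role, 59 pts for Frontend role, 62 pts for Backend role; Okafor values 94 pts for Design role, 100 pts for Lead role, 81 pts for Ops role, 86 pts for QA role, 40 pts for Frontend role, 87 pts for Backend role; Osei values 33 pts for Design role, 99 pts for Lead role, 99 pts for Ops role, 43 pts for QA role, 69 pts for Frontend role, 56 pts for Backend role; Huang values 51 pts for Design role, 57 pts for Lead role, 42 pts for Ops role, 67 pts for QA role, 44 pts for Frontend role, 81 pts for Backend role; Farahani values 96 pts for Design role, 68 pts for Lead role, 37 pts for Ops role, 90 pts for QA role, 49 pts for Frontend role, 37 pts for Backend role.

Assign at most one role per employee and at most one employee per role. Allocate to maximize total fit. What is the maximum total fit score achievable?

Optimal: Bakr→Backend role (82 pts), Kapoor→Frontend role (59 pts), Okafor→Lead role (100 pts), Osei→Ops role (99 pts), Huang→QA role (67 pts), Farahani→Design role (96 pts) — total 82+59+100+99+67+96 = 503 pts.
Max-entry greedy (repeatedly take the single best remaining cell) gives 493 pts, worse by 10.
Swapping Okafor↔Kapoor (Okafor→Frontend role 40 pts, Kapoor→Lead role 92 pts) loses 27.
Every other assignment is strictly worse.

Maximum total: 503 pts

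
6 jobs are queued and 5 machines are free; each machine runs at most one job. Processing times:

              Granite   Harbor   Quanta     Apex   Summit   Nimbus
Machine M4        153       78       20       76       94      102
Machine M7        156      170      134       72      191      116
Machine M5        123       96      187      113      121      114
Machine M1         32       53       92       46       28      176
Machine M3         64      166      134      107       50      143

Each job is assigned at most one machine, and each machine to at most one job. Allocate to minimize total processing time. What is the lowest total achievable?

This is the linear assignment problem.
Optimal: Quanta→Machine M4 (20 min), Apex→Machine M7 (72 min), Harbor→Machine M5 (96 min), Granite→Machine M1 (32 min), Summit→Machine M3 (50 min) — total 20+72+96+32+50 = 270 min.
Min-entry greedy (repeatedly take the single cheapest remaining cell) gives 280 min, worse by 10.

Min total: 270 min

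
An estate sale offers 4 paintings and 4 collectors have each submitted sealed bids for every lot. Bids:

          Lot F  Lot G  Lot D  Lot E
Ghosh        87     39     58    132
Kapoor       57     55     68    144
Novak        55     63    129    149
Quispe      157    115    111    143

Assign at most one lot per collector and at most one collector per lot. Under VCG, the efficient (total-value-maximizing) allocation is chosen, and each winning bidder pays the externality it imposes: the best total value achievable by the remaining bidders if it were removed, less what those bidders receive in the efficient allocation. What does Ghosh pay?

Efficient allocation: Ghosh→Lot F ($87), Kapoor→Lot E ($144), Novak→Lot D ($129), Quispe→Lot G ($115); total welfare W = $475.
Ghosh receives Lot F at value $87, so the others get W − 87 = $388.
Without Ghosh: best allocation of the remaining 3 bidders over all 4 lots is Kapoor→Lot E ($144), Novak→Lot D ($129), Quispe→Lot F ($157), total $430.
VCG payment = (others' best without Ghosh) − (others' welfare with Ghosh) = 430 − 388 = $42.

Ghosh pays $42.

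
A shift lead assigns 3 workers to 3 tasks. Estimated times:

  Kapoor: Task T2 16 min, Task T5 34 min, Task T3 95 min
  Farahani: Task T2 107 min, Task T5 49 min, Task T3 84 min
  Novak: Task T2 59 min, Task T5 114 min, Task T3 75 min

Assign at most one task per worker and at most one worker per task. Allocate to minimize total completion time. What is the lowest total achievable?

Min total: 140 min

Optimal: Kapoor→Task T2 (16 min), Farahani→Task T5 (49 min), Novak→Task T3 (75 min) — total 16+49+75 = 140 min.
Swapping Farahani↔Kapoor (Farahani→Task T2 107 min, Kapoor→Task T5 34 min) adds 76.
Every other assignment is strictly worse.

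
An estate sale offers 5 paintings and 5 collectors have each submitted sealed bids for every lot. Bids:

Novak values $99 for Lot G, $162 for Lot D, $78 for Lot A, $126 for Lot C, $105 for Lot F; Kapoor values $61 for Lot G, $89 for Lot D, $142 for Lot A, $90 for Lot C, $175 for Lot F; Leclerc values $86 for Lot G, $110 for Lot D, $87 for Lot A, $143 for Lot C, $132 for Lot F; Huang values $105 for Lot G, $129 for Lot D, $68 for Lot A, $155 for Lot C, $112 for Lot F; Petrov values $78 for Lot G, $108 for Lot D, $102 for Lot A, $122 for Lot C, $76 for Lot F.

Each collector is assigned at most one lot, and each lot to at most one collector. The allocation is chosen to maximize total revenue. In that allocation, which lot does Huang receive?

Huang receives Lot G.

Optimal: Novak→Lot D ($162), Kapoor→Lot F ($175), Leclerc→Lot C ($143), Huang→Lot G ($105), Petrov→Lot A ($102) — total 162+175+143+105+102 = $687.
Max-entry greedy (repeatedly take the single best remaining cell) gives $680, worse by 7.
Huang's own top lot is Lot C ($155), but forcing Huang→Lot C and reassigning the rest optimally gives only $680 — worse by 7.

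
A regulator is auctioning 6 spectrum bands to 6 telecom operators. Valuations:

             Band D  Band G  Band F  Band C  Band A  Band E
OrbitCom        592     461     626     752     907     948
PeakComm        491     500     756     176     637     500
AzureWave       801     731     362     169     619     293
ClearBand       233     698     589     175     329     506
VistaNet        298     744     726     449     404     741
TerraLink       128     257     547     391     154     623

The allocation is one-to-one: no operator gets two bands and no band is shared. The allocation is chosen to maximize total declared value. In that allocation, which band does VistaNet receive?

VistaNet receives Band E.

This is the linear assignment problem.
Optimal: OrbitCom→Band A ($907M), PeakComm→Band F ($756M), AzureWave→Band D ($801M), ClearBand→Band G ($698M), VistaNet→Band E ($741M), TerraLink→Band C ($391M) — total 907+756+801+698+741+391 = $4294M.
Row-greedy (each operator in turn takes its best remaining band) gives $3806M, worse by 488.
VistaNet's own top band is Band G ($744M), but forcing VistaNet→Band G and reassigning the rest optimally gives only $4146M — worse by 148.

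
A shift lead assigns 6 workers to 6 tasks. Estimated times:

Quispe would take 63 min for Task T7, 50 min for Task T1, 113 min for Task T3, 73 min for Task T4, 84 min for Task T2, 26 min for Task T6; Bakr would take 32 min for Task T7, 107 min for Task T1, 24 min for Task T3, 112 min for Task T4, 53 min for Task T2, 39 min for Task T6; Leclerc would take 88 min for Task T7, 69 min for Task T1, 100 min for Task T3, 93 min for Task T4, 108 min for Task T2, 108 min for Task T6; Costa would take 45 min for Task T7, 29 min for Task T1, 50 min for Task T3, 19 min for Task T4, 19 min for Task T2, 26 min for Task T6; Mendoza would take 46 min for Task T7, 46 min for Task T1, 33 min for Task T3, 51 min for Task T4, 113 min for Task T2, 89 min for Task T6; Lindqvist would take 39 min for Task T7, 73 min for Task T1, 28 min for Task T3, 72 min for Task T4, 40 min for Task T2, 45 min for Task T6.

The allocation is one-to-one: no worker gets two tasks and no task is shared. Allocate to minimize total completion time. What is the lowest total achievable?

Optimal: Quispe→Task T6 (26 min), Bakr→Task T7 (32 min), Leclerc→Task T1 (69 min), Costa→Task T4 (19 min), Mendoza→Task T3 (33 min), Lindqvist→Task T2 (40 min) — total 26+32+69+19+33+40 = 219 min.
Column-greedy (each task in turn goes to its cheapest remaining worker) gives 332 min, worse by 113.

Minimum total: 219 min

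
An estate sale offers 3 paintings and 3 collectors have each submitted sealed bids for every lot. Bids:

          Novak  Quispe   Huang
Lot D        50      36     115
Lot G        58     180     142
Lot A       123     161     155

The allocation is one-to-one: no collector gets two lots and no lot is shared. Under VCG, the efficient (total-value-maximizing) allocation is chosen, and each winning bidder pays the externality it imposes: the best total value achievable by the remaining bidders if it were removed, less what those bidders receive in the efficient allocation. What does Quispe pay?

Efficient allocation: Novak→Lot A ($123), Quispe→Lot G ($180), Huang→Lot D ($115); total welfare W = $418.
Quispe receives Lot G at value $180, so the others get W − 180 = $238.
Without Quispe: best allocation of the remaining 2 bidders over all 3 lots is Novak→Lot A ($123), Huang→Lot G ($142), total $265.
VCG payment = (others' best without Quispe) − (others' welfare with Quispe) = 265 − 238 = $27.

Quispe pays $27.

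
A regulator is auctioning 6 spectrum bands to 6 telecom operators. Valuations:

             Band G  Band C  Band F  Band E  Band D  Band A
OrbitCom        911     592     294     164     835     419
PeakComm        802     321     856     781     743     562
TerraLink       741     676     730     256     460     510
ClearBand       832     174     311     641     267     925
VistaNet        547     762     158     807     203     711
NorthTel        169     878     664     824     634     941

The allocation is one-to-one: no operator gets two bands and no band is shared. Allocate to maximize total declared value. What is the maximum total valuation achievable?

Treat this as an assignment problem: match each operator to one band.
Optimal: OrbitCom→Band D ($835M), PeakComm→Band F ($856M), TerraLink→Band G ($741M), ClearBand→Band A ($925M), VistaNet→Band E ($807M), NorthTel→Band C ($878M) — total 835+856+741+925+807+878 = $5042M.
Next-best assignment: OrbitCom→Band G, PeakComm→Band D, TerraLink→Band F, ClearBand→Band A, VistaNet→Band E, NorthTel→Band C = $4994M.

Max total: $5042M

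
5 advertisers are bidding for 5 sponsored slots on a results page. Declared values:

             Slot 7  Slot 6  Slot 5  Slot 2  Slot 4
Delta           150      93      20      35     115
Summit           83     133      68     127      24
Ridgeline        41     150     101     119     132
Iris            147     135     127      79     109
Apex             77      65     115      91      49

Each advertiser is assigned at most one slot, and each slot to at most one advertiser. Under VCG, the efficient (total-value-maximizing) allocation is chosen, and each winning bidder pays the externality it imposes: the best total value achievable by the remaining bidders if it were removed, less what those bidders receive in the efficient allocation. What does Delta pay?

Efficient allocation: Delta→Slot 7 ($150), Summit→Slot 2 ($127), Ridgeline→Slot 4 ($132), Iris→Slot 6 ($135), Apex→Slot 5 ($115); total welfare W = $659.
Delta receives Slot 7 at value $150, so the others get W − 150 = $509.
Without Delta: best allocation of the remaining 4 bidders over all 5 slots is Summit→Slot 2 ($127), Ridgeline→Slot 6 ($150), Iris→Slot 7 ($147), Apex→Slot 5 ($115), total $539.
VCG payment = (others' best without Delta) − (others' welfare with Delta) = 539 − 509 = $30.

Delta pays $30.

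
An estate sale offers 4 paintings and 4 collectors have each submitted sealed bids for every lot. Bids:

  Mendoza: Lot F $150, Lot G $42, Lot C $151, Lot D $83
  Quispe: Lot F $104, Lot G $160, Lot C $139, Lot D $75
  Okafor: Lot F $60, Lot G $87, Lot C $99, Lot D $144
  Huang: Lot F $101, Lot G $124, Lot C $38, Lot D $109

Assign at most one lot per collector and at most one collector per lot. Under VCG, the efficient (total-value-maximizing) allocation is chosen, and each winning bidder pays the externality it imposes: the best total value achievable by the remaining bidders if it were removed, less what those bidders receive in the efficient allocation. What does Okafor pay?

Efficient allocation: Mendoza→Lot F ($150), Quispe→Lot C ($139), Okafor→Lot D ($144), Huang→Lot G ($124); total welfare W = $557.
Okafor receives Lot D at value $144, so the others get W − 144 = $413.
Without Okafor: best allocation of the remaining 3 bidders over all 4 lots is Mendoza→Lot C ($151), Quispe→Lot G ($160), Huang→Lot D ($109), total $420.
VCG payment = (others' best without Okafor) − (others' welfare with Okafor) = 420 − 413 = $7.

Okafor pays $7.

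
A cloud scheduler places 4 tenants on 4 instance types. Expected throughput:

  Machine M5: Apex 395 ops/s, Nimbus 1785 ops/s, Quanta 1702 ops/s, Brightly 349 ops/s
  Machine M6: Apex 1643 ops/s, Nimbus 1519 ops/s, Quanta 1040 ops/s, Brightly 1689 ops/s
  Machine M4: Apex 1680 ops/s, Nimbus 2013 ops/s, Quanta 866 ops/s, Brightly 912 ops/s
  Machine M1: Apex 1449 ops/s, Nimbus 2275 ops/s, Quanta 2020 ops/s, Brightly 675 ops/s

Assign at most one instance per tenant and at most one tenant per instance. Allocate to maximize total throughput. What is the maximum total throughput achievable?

Maximum total: 7346 ops/s

This is the linear assignment problem.
Optimal: Apex→Machine M4 (1680 ops/s), Nimbus→Machine M1 (2275 ops/s), Quanta→Machine M5 (1702 ops/s), Brightly→Machine M6 (1689 ops/s) — total 1680+2275+1702+1689 = 7346 ops/s.
Every other assignment is strictly worse.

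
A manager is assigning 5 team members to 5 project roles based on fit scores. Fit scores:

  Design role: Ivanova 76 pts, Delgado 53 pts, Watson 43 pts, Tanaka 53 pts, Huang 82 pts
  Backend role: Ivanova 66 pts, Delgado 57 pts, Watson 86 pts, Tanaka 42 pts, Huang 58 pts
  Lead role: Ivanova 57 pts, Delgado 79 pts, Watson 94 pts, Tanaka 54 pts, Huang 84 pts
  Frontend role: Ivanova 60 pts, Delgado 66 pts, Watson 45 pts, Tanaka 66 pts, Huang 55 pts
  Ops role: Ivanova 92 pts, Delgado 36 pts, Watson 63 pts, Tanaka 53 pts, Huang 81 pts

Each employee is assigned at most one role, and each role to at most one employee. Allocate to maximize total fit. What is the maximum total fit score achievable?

Maximum total: 405 pts

Optimal: Ivanova→Ops role (92 pts), Delgado→Lead role (79 pts), Watson→Backend role (86 pts), Tanaka→Frontend role (66 pts), Huang→Design role (82 pts) — total 92+79+86+66+82 = 405 pts.
Max-entry greedy (repeatedly take the single best remaining cell) gives 376 pts, worse by 29.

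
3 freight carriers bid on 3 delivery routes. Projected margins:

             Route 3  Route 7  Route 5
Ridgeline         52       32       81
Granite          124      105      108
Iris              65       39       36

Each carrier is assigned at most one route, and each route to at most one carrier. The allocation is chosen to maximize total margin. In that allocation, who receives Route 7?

Granite receives Route 7.

This is the linear assignment problem.
Optimal: Ridgeline→Route 5 ($81k), Granite→Route 7 ($105k), Iris→Route 3 ($65k) — total 81+105+65 = $251k.
Column-greedy (each route in turn goes to its best remaining carrier) gives $244k, worse by 7.
Granite's own top route is Route 3 ($124k), but forcing Granite→Route 3 and reassigning the rest optimally gives only $244k — worse by 7.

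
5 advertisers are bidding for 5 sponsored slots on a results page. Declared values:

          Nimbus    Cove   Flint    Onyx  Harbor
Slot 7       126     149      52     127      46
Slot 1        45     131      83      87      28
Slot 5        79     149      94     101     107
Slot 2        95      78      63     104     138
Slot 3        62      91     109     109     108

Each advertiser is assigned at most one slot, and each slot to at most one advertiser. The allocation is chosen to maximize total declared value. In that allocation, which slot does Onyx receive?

This is a one-to-one assignment (maximum-weight bipartite matching).
Optimal: Nimbus→Slot 7 ($126), Cove→Slot 5 ($149), Flint→Slot 3 ($109), Onyx→Slot 1 ($87), Harbor→Slot 2 ($138) — total 126+149+109+87+138 = $609.
Row-greedy (each advertiser in turn takes its best remaining slot) gives $516, worse by 93.
Swapping Harbor↔Cove (Harbor→Slot 5 $107, Cove→Slot 2 $78) loses 102.
Onyx's own top slot is Slot 7 ($127), but forcing Onyx→Slot 7 and reassigning the rest optimally gives only $584 — worse by 25.

Onyx receives Slot 1.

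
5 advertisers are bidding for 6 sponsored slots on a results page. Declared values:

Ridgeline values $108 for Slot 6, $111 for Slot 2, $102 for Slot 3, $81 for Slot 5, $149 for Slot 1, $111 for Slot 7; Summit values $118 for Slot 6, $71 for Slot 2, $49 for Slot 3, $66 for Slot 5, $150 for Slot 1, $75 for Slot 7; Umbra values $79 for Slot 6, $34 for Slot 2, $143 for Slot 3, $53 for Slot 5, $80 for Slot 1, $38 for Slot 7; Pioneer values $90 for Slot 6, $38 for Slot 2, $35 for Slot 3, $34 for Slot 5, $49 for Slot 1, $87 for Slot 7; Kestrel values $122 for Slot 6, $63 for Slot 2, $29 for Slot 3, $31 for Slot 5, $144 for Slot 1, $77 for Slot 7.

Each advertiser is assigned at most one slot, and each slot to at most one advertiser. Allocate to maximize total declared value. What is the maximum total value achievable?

Maximum total: $613

Optimal: Ridgeline→Slot 2 ($111), Summit→Slot 1 ($150), Umbra→Slot 3 ($143), Pioneer→Slot 7 ($87), Kestrel→Slot 6 ($122) — total 111+150+143+87+122 = $613.
Row-greedy (each advertiser in turn takes its best remaining slot) gives $560, worse by 53.
Checked against all permutations: $613 is optimal.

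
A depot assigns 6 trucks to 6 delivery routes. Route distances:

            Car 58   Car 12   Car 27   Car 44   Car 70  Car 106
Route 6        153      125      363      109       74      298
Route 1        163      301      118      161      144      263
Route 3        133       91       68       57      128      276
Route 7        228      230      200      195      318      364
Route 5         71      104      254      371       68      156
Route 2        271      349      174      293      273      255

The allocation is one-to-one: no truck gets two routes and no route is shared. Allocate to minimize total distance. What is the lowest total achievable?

Min total: 804 km

This is a one-to-one assignment (minimum-cost bipartite matching).
Optimal: Car 58→Route 5 (71 km), Car 12→Route 3 (91 km), Car 27→Route 1 (118 km), Car 44→Route 7 (195 km), Car 70→Route 6 (74 km), Car 106→Route 2 (255 km) — total 71+91+118+195+74+255 = 804 km.
Min-entry greedy (repeatedly take the single cheapest remaining cell) gives 851 km, worse by 47.
Next-best assignment: Car 58→Route 5, Car 12→Route 7, Car 27→Route 1, Car 44→Route 3, Car 70→Route 6, Car 106→Route 2 = 805 km.
Swapping Car 27↔Car 44 (Car 27→Route 7 200 km, Car 44→Route 1 161 km) adds 48.
Checked against all permutations: 804 km is optimal.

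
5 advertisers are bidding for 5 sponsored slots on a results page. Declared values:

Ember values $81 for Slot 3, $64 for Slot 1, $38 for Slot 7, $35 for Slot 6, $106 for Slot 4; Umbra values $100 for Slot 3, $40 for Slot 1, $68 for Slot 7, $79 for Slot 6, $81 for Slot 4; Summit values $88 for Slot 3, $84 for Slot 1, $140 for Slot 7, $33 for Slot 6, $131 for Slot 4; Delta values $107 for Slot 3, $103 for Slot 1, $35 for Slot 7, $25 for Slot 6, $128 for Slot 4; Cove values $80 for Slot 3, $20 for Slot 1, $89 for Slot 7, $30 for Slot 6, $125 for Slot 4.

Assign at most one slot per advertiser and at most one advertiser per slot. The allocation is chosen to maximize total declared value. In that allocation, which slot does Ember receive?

Ember receives Slot 3.

Treat this as an assignment problem: match each advertiser to one slot.
Optimal: Ember→Slot 3 ($81), Umbra→Slot 6 ($79), Summit→Slot 7 ($140), Delta→Slot 1 ($103), Cove→Slot 4 ($125) — total 81+79+140+103+125 = $528.
Column-greedy (each slot in turn goes to its best remaining advertiser) gives $465, worse by 63.
Ember's own top slot is Slot 4 ($106), but forcing Ember→Slot 4 and reassigning the rest optimally gives only $508 — worse by 20.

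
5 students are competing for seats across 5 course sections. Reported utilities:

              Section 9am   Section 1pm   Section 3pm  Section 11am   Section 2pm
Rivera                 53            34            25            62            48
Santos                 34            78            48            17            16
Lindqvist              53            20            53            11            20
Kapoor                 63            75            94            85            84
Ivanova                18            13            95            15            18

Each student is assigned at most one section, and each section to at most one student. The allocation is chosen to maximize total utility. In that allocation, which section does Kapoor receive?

Kapoor receives Section 2pm.

Optimal: Rivera→Section 11am (62 points), Santos→Section 1pm (78 points), Lindqvist→Section 9am (53 points), Kapoor→Section 2pm (84 points), Ivanova→Section 3pm (95 points) — total 62+78+53+84+95 = 372 points.
Max-entry greedy (repeatedly take the single best remaining cell) gives 331 points, worse by 41.
Next-best assignment: Rivera→Section 2pm, Santos→Section 1pm, Lindqvist→Section 9am, Kapoor→Section 11am, Ivanova→Section 3pm = 359 points.
Swapping Ivanova↔Rivera (Ivanova→Section 11am 15 points, Rivera→Section 3pm 25 points) loses 117.
Kapoor's own top section is Section 3pm (94 points), but forcing Kapoor→Section 3pm and reassigning the rest optimally gives only 305 points — worse by 67.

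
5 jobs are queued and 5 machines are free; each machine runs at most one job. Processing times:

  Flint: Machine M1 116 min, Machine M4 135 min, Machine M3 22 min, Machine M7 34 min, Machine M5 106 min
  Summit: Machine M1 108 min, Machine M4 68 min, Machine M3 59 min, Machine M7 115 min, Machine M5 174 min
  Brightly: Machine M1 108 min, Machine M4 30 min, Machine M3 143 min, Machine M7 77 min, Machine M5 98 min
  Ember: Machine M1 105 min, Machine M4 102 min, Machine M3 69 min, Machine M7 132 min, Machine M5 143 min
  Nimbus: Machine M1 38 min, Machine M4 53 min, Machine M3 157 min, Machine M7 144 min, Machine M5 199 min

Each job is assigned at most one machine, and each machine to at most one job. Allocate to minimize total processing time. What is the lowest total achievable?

Optimal: Flint→Machine M7 (34 min), Summit→Machine M3 (59 min), Brightly→Machine M4 (30 min), Ember→Machine M5 (143 min), Nimbus→Machine M1 (38 min) — total 34+59+30+143+38 = 304 min.
Min-entry greedy (repeatedly take the single cheapest remaining cell) gives 348 min, worse by 44.
Next-best assignment: Flint→Machine M7, Summit→Machine M4, Brightly→Machine M5, Ember→Machine M3, Nimbus→Machine M1 = 307 min.
Every other assignment is strictly worse.

Minimum total: 304 min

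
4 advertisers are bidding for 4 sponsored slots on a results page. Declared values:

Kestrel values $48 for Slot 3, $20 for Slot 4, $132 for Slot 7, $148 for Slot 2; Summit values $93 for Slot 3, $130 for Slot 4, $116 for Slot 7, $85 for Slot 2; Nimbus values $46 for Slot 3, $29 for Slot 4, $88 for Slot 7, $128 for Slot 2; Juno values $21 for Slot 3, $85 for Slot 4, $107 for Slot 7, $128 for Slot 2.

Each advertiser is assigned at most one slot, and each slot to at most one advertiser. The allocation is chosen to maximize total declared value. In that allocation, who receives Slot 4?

Optimal: Kestrel→Slot 7 ($132), Summit→Slot 3 ($93), Nimbus→Slot 2 ($128), Juno→Slot 4 ($85) — total 132+93+128+85 = $438.
Max-entry greedy (repeatedly take the single best remaining cell) gives $431, worse by 7.
Next-best assignment: Kestrel→Slot 7, Summit→Slot 4, Nimbus→Slot 3, Juno→Slot 2 = $436.
Checked against all permutations: $438 is optimal.
Juno's own top slot is Slot 2 ($128), but forcing Juno→Slot 2 and reassigning the rest optimally gives only $436 — worse by 2.

Juno receives Slot 4.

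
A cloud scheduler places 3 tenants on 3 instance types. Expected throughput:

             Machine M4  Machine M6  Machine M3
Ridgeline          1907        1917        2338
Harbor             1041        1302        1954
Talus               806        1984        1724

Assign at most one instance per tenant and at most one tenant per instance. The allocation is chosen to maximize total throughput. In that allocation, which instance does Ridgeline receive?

Optimal: Ridgeline→Machine M4 (1907 ops/s), Harbor→Machine M3 (1954 ops/s), Talus→Machine M6 (1984 ops/s) — total 1907+1954+1984 = 5845 ops/s.
Row-greedy (each tenant in turn takes its best remaining instance) gives 4446 ops/s, worse by 1399.
Next-best assignment: Ridgeline→Machine M3, Harbor→Machine M4, Talus→Machine M6 = 5363 ops/s.
Ridgeline's own top instance is Machine M3 (2338 ops/s), but forcing Ridgeline→Machine M3 and reassigning the rest optimally gives only 5363 ops/s — worse by 482.

Ridgeline receives Machine M4.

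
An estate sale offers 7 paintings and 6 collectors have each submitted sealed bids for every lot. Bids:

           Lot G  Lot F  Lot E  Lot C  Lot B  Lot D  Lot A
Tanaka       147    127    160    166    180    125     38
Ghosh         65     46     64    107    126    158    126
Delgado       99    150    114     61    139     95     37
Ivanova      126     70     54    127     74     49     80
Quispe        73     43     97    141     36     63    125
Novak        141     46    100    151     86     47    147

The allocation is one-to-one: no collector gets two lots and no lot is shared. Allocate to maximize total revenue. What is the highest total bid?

Optimal: Tanaka→Lot B ($180), Ghosh→Lot D ($158), Delgado→Lot F ($150), Ivanova→Lot G ($126), Quispe→Lot C ($141), Novak→Lot A ($147) — total 180+158+150+126+141+147 = $902.
Column-greedy (each lot in turn goes to its best remaining collector) gives $713, worse by 189.
Next-best assignment: Tanaka→Lot B, Ghosh→Lot D, Delgado→Lot F, Ivanova→Lot G, Quispe→Lot A, Novak→Lot C = $890.
Swapping Ghosh↔Delgado (Ghosh→Lot F $46, Delgado→Lot D $95) loses 167.

Max total: $902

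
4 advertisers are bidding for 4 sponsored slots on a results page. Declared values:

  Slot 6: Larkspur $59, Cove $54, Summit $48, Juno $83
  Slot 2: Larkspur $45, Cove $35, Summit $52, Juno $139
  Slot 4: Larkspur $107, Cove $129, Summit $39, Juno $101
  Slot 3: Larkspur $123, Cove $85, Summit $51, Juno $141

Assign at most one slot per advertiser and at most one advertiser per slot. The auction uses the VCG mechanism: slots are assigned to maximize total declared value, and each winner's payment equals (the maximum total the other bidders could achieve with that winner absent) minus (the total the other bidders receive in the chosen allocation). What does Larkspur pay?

Larkspur pays $6.

Efficient allocation: Larkspur→Slot 3 ($123), Cove→Slot 4 ($129), Summit→Slot 6 ($48), Juno→Slot 2 ($139); total welfare W = $439.
Larkspur receives Slot 3 at value $123, so the others get W − 123 = $316.
Without Larkspur: best allocation of the remaining 3 bidders over all 4 slots is Cove→Slot 4 ($129), Summit→Slot 2 ($52), Juno→Slot 3 ($141), total $322.
VCG payment = (others' best without Larkspur) − (others' welfare with Larkspur) = 322 − 316 = $6.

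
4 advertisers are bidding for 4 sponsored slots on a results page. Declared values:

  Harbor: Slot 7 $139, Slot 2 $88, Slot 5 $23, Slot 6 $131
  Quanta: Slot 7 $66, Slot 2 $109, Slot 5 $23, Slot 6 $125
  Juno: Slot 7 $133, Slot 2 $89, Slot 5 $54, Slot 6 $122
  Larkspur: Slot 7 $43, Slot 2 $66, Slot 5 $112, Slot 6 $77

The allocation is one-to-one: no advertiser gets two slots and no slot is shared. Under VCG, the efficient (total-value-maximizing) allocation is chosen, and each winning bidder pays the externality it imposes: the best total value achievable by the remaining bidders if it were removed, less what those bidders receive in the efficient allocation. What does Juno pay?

Juno pays $24.

Efficient allocation: Harbor→Slot 6 ($131), Quanta→Slot 2 ($109), Juno→Slot 7 ($133), Larkspur→Slot 5 ($112); total welfare W = $485.
Juno receives Slot 7 at value $133, so the others get W − 133 = $352.
Without Juno: best allocation of the remaining 3 bidders over all 4 slots is Harbor→Slot 7 ($139), Quanta→Slot 6 ($125), Larkspur→Slot 5 ($112), total $376.
VCG payment = (others' best without Juno) − (others' welfare with Juno) = 376 − 352 = $24.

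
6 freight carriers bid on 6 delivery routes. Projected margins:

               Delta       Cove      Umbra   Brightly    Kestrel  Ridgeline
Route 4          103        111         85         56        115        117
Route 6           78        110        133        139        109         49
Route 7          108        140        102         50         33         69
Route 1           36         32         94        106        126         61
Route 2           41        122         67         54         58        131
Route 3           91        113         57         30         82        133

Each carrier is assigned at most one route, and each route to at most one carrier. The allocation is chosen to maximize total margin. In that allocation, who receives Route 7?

Umbra receives Route 7.

This is the linear assignment problem.
Optimal: Delta→Route 4 ($103k), Cove→Route 2 ($122k), Umbra→Route 7 ($102k), Brightly→Route 6 ($139k), Kestrel→Route 1 ($126k), Ridgeline→Route 3 ($133k) — total 103+122+102+139+126+133 = $725k.
Column-greedy (each route in turn goes to its best remaining carrier) gives $680k, worse by 45.
Next-best assignment: Delta→Route 7, Cove→Route 2, Umbra→Route 6, Brightly→Route 1, Kestrel→Route 4, Ridgeline→Route 3 = $717k.
Swapping Brightly↔Cove (Brightly→Route 2 $54k, Cove→Route 6 $110k) loses 97.
Checked against all permutations: $725k is optimal.
Umbra's own top route is Route 6 ($133k), but forcing Umbra→Route 6 and reassigning the rest optimally gives only $717k — worse by 8.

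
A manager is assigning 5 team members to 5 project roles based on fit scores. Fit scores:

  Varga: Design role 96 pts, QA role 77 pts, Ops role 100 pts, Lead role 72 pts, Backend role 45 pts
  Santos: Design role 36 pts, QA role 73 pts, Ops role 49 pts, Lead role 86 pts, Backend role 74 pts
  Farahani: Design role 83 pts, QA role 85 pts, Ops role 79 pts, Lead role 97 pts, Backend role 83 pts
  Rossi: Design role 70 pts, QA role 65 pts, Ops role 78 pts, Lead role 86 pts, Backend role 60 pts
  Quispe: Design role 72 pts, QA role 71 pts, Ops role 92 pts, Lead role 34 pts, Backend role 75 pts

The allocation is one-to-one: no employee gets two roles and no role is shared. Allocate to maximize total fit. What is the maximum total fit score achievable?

Max total: 433 pts

This is a one-to-one assignment (maximum-weight bipartite matching).
Optimal: Varga→Design role (96 pts), Santos→Backend role (74 pts), Farahani→QA role (85 pts), Rossi→Lead role (86 pts), Quispe→Ops role (92 pts) — total 96+74+85+86+92 = 433 pts.
Column-greedy (each role in turn goes to its best remaining employee) gives 419 pts, worse by 14.
Next-best assignment: Varga→Design role, Santos→QA role, Farahani→Backend role, Rossi→Lead role, Quispe→Ops role = 430 pts.
Swapping Farahani↔Varga (Farahani→Design role 83 pts, Varga→QA role 77 pts) loses 21.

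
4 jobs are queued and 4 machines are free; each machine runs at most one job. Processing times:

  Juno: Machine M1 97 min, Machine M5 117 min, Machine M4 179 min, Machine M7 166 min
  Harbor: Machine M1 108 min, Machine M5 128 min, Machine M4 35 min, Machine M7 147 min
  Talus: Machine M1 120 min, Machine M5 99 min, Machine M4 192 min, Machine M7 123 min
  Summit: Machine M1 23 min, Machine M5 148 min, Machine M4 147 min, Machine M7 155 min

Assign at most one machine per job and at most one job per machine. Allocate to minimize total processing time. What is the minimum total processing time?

Min total: 298 min

This is the linear assignment problem.
Optimal: Juno→Machine M5 (117 min), Harbor→Machine M4 (35 min), Talus→Machine M7 (123 min), Summit→Machine M1 (23 min) — total 117+35+123+23 = 298 min.
Next-best assignment: Juno→Machine M7, Harbor→Machine M4, Talus→Machine M5, Summit→Machine M1 = 323 min.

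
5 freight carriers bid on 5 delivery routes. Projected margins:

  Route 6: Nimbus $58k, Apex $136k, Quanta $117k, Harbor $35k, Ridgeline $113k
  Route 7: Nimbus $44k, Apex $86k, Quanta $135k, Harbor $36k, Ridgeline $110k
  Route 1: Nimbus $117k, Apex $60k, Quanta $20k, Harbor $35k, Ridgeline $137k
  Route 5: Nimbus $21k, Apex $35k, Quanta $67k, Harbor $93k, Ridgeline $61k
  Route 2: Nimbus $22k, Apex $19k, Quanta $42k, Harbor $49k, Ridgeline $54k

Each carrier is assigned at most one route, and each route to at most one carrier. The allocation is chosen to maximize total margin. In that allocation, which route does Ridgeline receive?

Ridgeline receives Route 2.

Optimal: Nimbus→Route 1 ($117k), Apex→Route 6 ($136k), Quanta→Route 7 ($135k), Harbor→Route 5 ($93k), Ridgeline→Route 2 ($54k) — total 117+136+135+93+54 = $535k.
Next-best assignment: Nimbus→Route 2, Apex→Route 6, Quanta→Route 7, Harbor→Route 5, Ridgeline→Route 1 = $523k.
Ridgeline's own top route is Route 1 ($137k), but forcing Ridgeline→Route 1 and reassigning the rest optimally gives only $523k — worse by 12.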